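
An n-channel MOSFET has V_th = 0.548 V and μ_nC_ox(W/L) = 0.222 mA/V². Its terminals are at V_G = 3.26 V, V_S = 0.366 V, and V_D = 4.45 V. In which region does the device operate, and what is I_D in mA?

Saturation; I_D = 0.611 mA

V_GS = V_G − V_S = 3.26 − 0.366 = 2.89 V; V_DS = V_D − V_S = 4.45 − 0.366 = 4.08 V.
V_ov = V_GS − V_th = 2.89 − 0.548 = 2.35 V.
Since V_DS = 4.08 V ≥ V_ov = 2.35 V, the device is in saturation.
I_D = ½ k_n V_ov² = 0.5 × 0.222 × 2.35² = 0.611 mA.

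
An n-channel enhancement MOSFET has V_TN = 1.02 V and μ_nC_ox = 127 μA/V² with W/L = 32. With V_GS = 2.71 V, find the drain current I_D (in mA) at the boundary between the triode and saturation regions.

At the boundary V_DS = V_ov = V_GS − V_TN = 2.71 − 1.02 = 1.69 V.
k_n = μ_nC_ox · (W/L) = 4.064 mA/V².
I_D = ½ k_n V_ov² = 0.5 × 4.064 × 1.69² = 5.8 mA.

I_D = 5.80 mA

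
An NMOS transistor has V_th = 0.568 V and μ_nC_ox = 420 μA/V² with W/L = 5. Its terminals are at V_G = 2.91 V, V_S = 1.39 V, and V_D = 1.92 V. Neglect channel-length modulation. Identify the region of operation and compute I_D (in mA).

Triode; I_D = 0.765 mA

V_GS = V_G − V_S = 2.91 − 1.39 = 1.52 V; V_DS = V_D − V_S = 1.92 − 1.39 = 0.53 V.
k_n = μ_nC_ox · (W/L) = 2.1 mA/V².
V_ov = V_GS − V_th = 1.52 − 0.568 = 0.952 V.
Since V_DS = 0.53 V < V_ov = 0.952 V, the device is in the triode region.
I_D = k_n [V_ov · V_DS − ½ V_DS²] = 2.1 × [0.952 × 0.53 − 0.5 × 0.53²] = 0.765 mA.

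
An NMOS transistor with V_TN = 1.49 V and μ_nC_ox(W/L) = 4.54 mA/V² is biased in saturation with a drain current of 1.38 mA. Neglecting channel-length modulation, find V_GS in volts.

V_GS = 2.27 V

In saturation I_D = ½ k_n (V_GS − V_TN)², so V_GS − V_TN = √(2 I_D / k_n) = √(2 × 1.38 / 4.54) = 0.78 V.
V_GS = 1.49 + 0.78 = 2.27 V.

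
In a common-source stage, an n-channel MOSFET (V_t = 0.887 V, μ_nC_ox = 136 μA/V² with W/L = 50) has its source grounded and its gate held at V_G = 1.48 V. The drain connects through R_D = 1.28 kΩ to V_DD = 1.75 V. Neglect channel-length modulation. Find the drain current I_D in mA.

V_GS = V_G = 1.48 V, so V_ov = 1.48 − 0.887 = 0.593 V.
k_n = μ_nC_ox · (W/L) = 6.8 mA/V².
Assume saturation: I_D = ½ k_n V_ov² = 0.5 × 6.8 × 0.593² = 1.2 mA, giving V_DS = V_DD − I_D R_D = 1.75 − 1.2 × 1.28 = 0.22 V.
But 0.22 V < V_ov = 0.593 V, so the device is actually in triode.
In triode I_D = k_n[V_ov V_DS − ½ V_DS²] and I_D = (V_DD − V_DS)/R_D. Equating: 4.35 V_DS² − 6.161 V_DS + 1.75 = 0, giving V_DS = 0.393 V (the root below V_ov).
I_D = (1.75 − 0.393) / 1.28 = 1.06 mA.

I_D = 1.06 mA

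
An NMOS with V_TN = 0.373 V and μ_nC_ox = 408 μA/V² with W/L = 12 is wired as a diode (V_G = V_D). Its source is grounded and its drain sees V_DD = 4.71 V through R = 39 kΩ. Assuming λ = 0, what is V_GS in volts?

V_GS = 0.581 V

With gate tied to drain, V_GS = V_DS ≥ V_GS − V_TN, so the device is in saturation.
k_n = μ_nC_ox · (W/L) = 4.896 mA/V².
KCL at the drain: ½ k_n (V_GS − V_TN)² = (V_DD − V_GS)/R.
Let x = V_GS − 0.373. Then 95.5 x² + x − 4.337 = 0, giving x = 0.208 V (positive root), so V_GS = 0.581 V.
I_D = (V_DD − V_GS)/R = (4.71 − 0.581) / 39 = 0.106 mA.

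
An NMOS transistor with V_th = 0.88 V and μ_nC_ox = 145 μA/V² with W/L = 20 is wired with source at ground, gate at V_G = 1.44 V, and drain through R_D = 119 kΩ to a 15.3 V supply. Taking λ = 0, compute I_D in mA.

V_GS = V_G = 1.44 V, so V_ov = 1.44 − 0.88 = 0.56 V.
k_n = μ_nC_ox · (W/L) = 2.9 mA/V².
Assume saturation: I_D = ½ k_n V_ov² = 0.5 × 2.9 × 0.56² = 0.455 mA, giving V_DS = V_DD − I_D R_D = 15.3 − 0.455 × 119 = -38.8 V.
But -38.8 V < V_ov = 0.56 V, so the device is actually in triode.
In triode I_D = k_n[V_ov V_DS − ½ V_DS²] and I_D = (V_DD − V_DS)/R_D. Equating: 173 V_DS² − 194.3 V_DS + 15.3 = 0, giving V_DS = 0.0852 V (the root below V_ov).
I_D = (15.3 − 0.0852) / 119 = 0.128 mA.

I_D = 0.128 mA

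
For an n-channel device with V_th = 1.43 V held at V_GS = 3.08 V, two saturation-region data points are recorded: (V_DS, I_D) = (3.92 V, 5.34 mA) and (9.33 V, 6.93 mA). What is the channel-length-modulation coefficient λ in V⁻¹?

With V_GS fixed, I_D ∝ (1 + λ V_DS) in saturation, so I_D2/I_D1 = (1 + λ V_DS2)/(1 + λ V_DS1).
6.93/5.34 = 1.298 = (1 + 9.33 λ)/(1 + 3.92 λ).
Solving: λ (I_D1 V_DS2 − I_D2 V_DS1) = I_D2 − I_D1, so λ = (6.93 − 5.34) / (5.34 × 9.33 − 6.93 × 3.92) = 1.59 / 22.7 = 0.0702 V⁻¹.

λ = 0.0702 V⁻¹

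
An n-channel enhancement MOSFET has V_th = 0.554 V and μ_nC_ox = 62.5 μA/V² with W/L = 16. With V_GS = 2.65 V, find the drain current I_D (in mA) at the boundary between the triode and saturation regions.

I_D = 2.20 mA

At the boundary V_DS = V_ov = V_GS − V_th = 2.65 − 0.554 = 2.1 V.
k_n = μ_nC_ox · (W/L) = 1 mA/V².
I_D = ½ k_n V_ov² = 0.5 × 1 × 2.1² = 2.2 mA.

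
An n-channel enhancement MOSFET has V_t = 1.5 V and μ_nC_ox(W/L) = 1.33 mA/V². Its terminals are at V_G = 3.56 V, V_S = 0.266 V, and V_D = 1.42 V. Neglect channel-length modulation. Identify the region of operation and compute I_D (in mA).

V_GS = V_G − V_S = 3.56 − 0.266 = 3.29 V; V_DS = V_D − V_S = 1.42 − 0.266 = 1.15 V.
V_ov = V_GS − V_t = 3.29 − 1.5 = 1.79 V.
Since V_DS = 1.15 V < V_ov = 1.79 V, the device is in the triode region.
I_D = k_n [V_ov · V_DS − ½ V_DS²] = 1.33 × [1.79 × 1.15 − 0.5 × 1.15²] = 1.87 mA.

Triode; I_D = 1.87 mA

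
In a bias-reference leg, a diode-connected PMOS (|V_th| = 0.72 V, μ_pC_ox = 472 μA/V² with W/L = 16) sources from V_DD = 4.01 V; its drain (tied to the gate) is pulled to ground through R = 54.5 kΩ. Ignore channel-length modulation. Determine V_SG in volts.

V_SG = 0.844 V

With gate tied to drain, V_SG = V_SD ≥ V_SG − |V_th|, so the device is in saturation.
k_p = μ_pC_ox · (W/L) = 7.552 mA/V².
KCL at the drain: ½ k_p (V_SG − |V_th|)² = (V_DD − V_SG)/R.
Let x = V_SG − 0.72. Then 206 x² + x − 3.29 = 0, giving x = 0.124 V (positive root), so V_SG = 0.844 V.
I_D = (V_DD − V_SG)/R = (4.01 − 0.844) / 54.5 = 0.0581 mA.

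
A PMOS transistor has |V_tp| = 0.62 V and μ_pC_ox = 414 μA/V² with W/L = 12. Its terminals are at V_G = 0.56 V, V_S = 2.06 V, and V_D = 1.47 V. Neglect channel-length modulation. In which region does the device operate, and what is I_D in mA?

V_SG = V_S − V_G = 2.06 − 0.56 = 1.5 V; V_SD = V_S − V_D = 2.06 − 1.47 = 0.59 V.
k_p = μ_pC_ox · (W/L) = 4.968 mA/V².
V_ov = V_SG − |V_tp| = 1.5 − 0.62 = 0.88 V.
Since V_SD = 0.59 V < V_ov = 0.88 V, the device is in the triode region.
I_D = k_p [V_ov · V_SD − ½ V_SD²] = 4.968 × [0.88 × 0.59 − 0.5 × 0.59²] = 1.71 mA.

Triode; I_D = 1.71 mA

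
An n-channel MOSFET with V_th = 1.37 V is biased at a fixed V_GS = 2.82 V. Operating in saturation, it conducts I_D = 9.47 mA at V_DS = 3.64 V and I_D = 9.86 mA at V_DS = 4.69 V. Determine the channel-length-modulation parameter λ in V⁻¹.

With V_GS fixed, I_D ∝ (1 + λ V_DS) in saturation, so I_D2/I_D1 = (1 + λ V_DS2)/(1 + λ V_DS1).
9.86/9.47 = 1.041 = (1 + 4.69 λ)/(1 + 3.64 λ).
Solving: λ (I_D1 V_DS2 − I_D2 V_DS1) = I_D2 − I_D1, so λ = (9.86 − 9.47) / (9.47 × 4.69 − 9.86 × 3.64) = 0.39 / 8.52 = 0.0458 V⁻¹.

λ = 0.0458 V⁻¹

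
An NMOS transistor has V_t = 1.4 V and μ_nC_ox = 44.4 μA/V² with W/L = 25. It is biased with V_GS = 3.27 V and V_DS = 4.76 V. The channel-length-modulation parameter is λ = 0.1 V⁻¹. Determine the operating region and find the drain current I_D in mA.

k_n = μ_nC_ox · (W/L) = 1.11 mA/V².
V_ov = V_GS − V_t = 3.27 − 1.4 = 1.87 V.
Since V_DS = 4.76 V ≥ V_ov = 1.87 V, the device is in saturation.
I_D = ½ k_n V_ov² (1 + λ V_DS) = 0.5 × 1.11 × 1.87² × (1 + 0.1 × 4.76) = 2.86 mA.

Saturation; I_D = 2.86 mA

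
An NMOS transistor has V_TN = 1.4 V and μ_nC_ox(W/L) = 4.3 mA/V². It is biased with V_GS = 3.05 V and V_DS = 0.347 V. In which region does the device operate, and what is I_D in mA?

V_ov = V_GS − V_TN = 3.05 − 1.4 = 1.65 V.
Since V_DS = 0.347 V < V_ov = 1.65 V, the device is in the triode region.
I_D = k_n [V_ov · V_DS − ½ V_DS²] = 4.3 × [1.65 × 0.347 − 0.5 × 0.347²] = 2.2 mA.

Triode; I_D = 2.20 mA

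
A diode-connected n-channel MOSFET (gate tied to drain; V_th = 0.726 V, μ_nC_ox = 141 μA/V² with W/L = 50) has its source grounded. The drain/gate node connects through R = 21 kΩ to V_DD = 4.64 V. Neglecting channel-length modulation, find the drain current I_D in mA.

I_D = 0.176 mA

With gate tied to drain, V_GS = V_DS ≥ V_GS − V_th, so the device is in saturation.
k_n = μ_nC_ox · (W/L) = 7.05 mA/V².
KCL at the drain: ½ k_n (V_GS − V_th)² = (V_DD − V_GS)/R.
Let x = V_GS − 0.726. Then 74 x² + x − 3.914 = 0, giving x = 0.223 V (positive root), so V_GS = 0.949 V.
I_D = (V_DD − V_GS)/R = (4.64 − 0.949) / 21 = 0.176 mA.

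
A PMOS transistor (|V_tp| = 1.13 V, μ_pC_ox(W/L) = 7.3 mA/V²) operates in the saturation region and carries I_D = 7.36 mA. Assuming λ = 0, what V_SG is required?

V_SG = 2.55 V

In saturation I_D = ½ k_p (V_SG − |V_tp|)², so V_SG − |V_tp| = √(2 I_D / k_p) = √(2 × 7.36 / 7.3) = 1.42 V.
V_SG = 1.13 + 1.42 = 2.55 V.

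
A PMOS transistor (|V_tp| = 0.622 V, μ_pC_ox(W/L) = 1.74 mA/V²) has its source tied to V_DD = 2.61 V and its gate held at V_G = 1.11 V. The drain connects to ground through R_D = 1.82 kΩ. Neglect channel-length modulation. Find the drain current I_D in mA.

I_D = 0.671 mA

V_SG = V_DD − V_G = 2.61 − 1.11 = 1.5 V, so V_ov = 1.5 − 0.622 = 0.878 V.
Assume saturation: I_D = ½ k_p V_ov² = 0.5 × 1.74 × 0.878² = 0.671 mA, giving V_SD = V_DD − I_D R_D = 2.61 − 0.671 × 1.82 = 1.39 V.
V_SD = 1.39 V ≥ V_ov = 0.878 V, confirming saturation.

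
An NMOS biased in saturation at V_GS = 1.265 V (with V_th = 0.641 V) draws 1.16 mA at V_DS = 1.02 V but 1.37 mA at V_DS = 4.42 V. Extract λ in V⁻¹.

With V_GS fixed, I_D ∝ (1 + λ V_DS) in saturation, so I_D2/I_D1 = (1 + λ V_DS2)/(1 + λ V_DS1).
1.37/1.16 = 1.181 = (1 + 4.42 λ)/(1 + 1.02 λ).
Solving: λ (I_D1 V_DS2 − I_D2 V_DS1) = I_D2 − I_D1, so λ = (1.37 − 1.16) / (1.16 × 4.42 − 1.37 × 1.02) = 0.21 / 3.73 = 0.0563 V⁻¹.

λ = 0.0563 V⁻¹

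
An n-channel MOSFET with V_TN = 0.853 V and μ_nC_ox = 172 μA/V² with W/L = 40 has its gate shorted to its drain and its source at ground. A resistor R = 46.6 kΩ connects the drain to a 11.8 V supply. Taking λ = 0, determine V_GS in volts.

V_GS = 1.11 V

With gate tied to drain, V_GS = V_DS ≥ V_GS − V_TN, so the device is in saturation.
k_n = μ_nC_ox · (W/L) = 6.88 mA/V².
KCL at the drain: ½ k_n (V_GS − V_TN)² = (V_DD − V_GS)/R.
Let x = V_GS − 0.853. Then 160 x² + x − 10.95 = 0, giving x = 0.258 V (positive root), so V_GS = 1.11 V.
I_D = (V_DD − V_GS)/R = (11.8 − 1.11) / 46.6 = 0.229 mA.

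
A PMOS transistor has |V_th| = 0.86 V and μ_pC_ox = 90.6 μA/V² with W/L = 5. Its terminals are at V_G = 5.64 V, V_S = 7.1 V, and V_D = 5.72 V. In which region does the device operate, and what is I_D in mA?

Saturation; I_D = 0.0815 mA

V_SG = V_S − V_G = 7.1 − 5.64 = 1.46 V; V_SD = V_S − V_D = 7.1 − 5.72 = 1.38 V.
k_p = μ_pC_ox · (W/L) = 0.453 mA/V².
V_ov = V_SG − |V_th| = 1.46 − 0.86 = 0.6 V.
Since V_SD = 1.38 V ≥ V_ov = 0.6 V, the device is in saturation.
I_D = ½ k_p V_ov² = 0.5 × 0.453 × 0.6² = 0.0815 mA.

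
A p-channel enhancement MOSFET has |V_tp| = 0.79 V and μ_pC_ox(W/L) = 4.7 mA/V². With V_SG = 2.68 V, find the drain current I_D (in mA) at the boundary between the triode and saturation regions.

At the boundary V_SD = V_ov = V_SG − |V_tp| = 2.68 − 0.79 = 1.89 V.
I_D = ½ k_p V_ov² = 0.5 × 4.7 × 1.89² = 8.39 mA.

I_D = 8.39 mA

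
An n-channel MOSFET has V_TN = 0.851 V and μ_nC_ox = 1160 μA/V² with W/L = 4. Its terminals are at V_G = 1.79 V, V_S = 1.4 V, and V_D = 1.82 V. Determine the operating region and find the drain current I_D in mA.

Cutoff; I_D = 0 mA

V_GS = V_G − V_S = 1.79 − 1.4 = 0.39 V; V_DS = V_D − V_S = 1.82 − 1.4 = 0.42 V.
V_GS = 0.39 V < V_TN = 0.851 V, so the transistor is in cutoff.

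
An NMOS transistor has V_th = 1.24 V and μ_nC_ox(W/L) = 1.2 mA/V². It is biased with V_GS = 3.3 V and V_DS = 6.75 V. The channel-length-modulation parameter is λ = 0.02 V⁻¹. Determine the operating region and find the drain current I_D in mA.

Saturation; I_D = 2.89 mA

V_ov = V_GS − V_th = 3.3 − 1.24 = 2.06 V.
Since V_DS = 6.75 V ≥ V_ov = 2.06 V, the device is in saturation.
I_D = ½ k_n V_ov² (1 + λ V_DS) = 0.5 × 1.2 × 2.06² × (1 + 0.02 × 6.75) = 2.89 mA.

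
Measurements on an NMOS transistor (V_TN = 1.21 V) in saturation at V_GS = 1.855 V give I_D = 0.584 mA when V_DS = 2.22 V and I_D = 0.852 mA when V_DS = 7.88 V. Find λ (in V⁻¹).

With V_GS fixed, I_D ∝ (1 + λ V_DS) in saturation, so I_D2/I_D1 = (1 + λ V_DS2)/(1 + λ V_DS1).
0.852/0.584 = 1.459 = (1 + 7.88 λ)/(1 + 2.22 λ).
Solving: λ (I_D1 V_DS2 − I_D2 V_DS1) = I_D2 − I_D1, so λ = (0.852 − 0.584) / (0.584 × 7.88 − 0.852 × 2.22) = 0.268 / 2.71 = 0.0989 V⁻¹.

λ = 0.0989 V⁻¹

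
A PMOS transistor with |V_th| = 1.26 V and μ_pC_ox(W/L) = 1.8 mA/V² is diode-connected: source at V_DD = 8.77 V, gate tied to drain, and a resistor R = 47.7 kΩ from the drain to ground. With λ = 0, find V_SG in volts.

With gate tied to drain, V_SG = V_SD ≥ V_SG − |V_th|, so the device is in saturation.
KCL at the drain: ½ k_p (V_SG − |V_th|)² = (V_DD − V_SG)/R.
Let x = V_SG − 1.26. Then 42.9 x² + x − 7.51 = 0, giving x = 0.407 V (positive root), so V_SG = 1.67 V.
I_D = (V_DD − V_SG)/R = (8.77 − 1.67) / 47.7 = 0.149 mA.

V_SG = 1.67 V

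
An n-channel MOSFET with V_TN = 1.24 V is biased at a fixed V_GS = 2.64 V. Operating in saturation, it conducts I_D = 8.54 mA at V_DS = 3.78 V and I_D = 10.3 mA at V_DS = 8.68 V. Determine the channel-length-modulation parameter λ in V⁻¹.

With V_GS fixed, I_D ∝ (1 + λ V_DS) in saturation, so I_D2/I_D1 = (1 + λ V_DS2)/(1 + λ V_DS1).
10.3/8.54 = 1.206 = (1 + 8.68 λ)/(1 + 3.78 λ).
Solving: λ (I_D1 V_DS2 − I_D2 V_DS1) = I_D2 − I_D1, so λ = (10.3 − 8.54) / (8.54 × 8.68 − 10.3 × 3.78) = 1.76 / 35.2 = 0.05 V⁻¹.

λ = 0.0500 V⁻¹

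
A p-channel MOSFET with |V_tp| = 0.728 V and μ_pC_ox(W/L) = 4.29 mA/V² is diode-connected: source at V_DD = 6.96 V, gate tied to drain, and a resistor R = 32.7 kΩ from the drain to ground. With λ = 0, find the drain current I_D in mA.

I_D = 0.182 mA

With gate tied to drain, V_SG = V_SD ≥ V_SG − |V_tp|, so the device is in saturation.
KCL at the drain: ½ k_p (V_SG − |V_tp|)² = (V_DD − V_SG)/R.
Let x = V_SG − 0.728. Then 70.1 x² + x − 6.232 = 0, giving x = 0.291 V (positive root), so V_SG = 1.02 V.
I_D = (V_DD − V_SG)/R = (6.96 − 1.02) / 32.7 = 0.182 mA.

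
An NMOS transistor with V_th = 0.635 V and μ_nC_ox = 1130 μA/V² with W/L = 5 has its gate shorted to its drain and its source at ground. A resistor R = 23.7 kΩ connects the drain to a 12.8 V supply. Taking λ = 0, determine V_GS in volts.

V_GS = 1.05 V

With gate tied to drain, V_GS = V_DS ≥ V_GS − V_th, so the device is in saturation.
k_n = μ_nC_ox · (W/L) = 5.65 mA/V².
KCL at the drain: ½ k_n (V_GS − V_th)² = (V_DD − V_GS)/R.
Let x = V_GS − 0.635. Then 67 x² + x − 12.17 = 0, giving x = 0.419 V (positive root), so V_GS = 1.05 V.
I_D = (V_DD − V_GS)/R = (12.8 − 1.05) / 23.7 = 0.496 mA.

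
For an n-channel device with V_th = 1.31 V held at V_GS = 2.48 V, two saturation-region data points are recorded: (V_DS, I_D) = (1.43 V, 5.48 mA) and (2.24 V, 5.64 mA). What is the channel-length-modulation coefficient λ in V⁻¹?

λ = 0.0380 V⁻¹

With V_GS fixed, I_D ∝ (1 + λ V_DS) in saturation, so I_D2/I_D1 = (1 + λ V_DS2)/(1 + λ V_DS1).
5.64/5.48 = 1.029 = (1 + 2.24 λ)/(1 + 1.43 λ).
Solving: λ (I_D1 V_DS2 − I_D2 V_DS1) = I_D2 − I_D1, so λ = (5.64 − 5.48) / (5.48 × 2.24 − 5.64 × 1.43) = 0.16 / 4.21 = 0.038 V⁻¹.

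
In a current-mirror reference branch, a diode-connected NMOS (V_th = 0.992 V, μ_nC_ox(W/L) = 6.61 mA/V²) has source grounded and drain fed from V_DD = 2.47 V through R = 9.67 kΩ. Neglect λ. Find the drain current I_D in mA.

I_D = 0.132 mA

With gate tied to drain, V_GS = V_DS ≥ V_GS − V_th, so the device is in saturation.
KCL at the drain: ½ k_n (V_GS − V_th)² = (V_DD − V_GS)/R.
Let x = V_GS − 0.992. Then 32 x² + x − 1.478 = 0, giving x = 0.2 V (positive root), so V_GS = 1.19 V.
I_D = (V_DD − V_GS)/R = (2.47 − 1.19) / 9.67 = 0.132 mA.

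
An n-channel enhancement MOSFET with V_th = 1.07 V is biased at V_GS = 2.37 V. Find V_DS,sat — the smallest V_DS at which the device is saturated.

V_DS,sat = 1.30 V

The boundary between triode and saturation is V_DS = V_GS − V_th = V_ov.
V_ov = 2.37 − 1.07 = 1.3 V.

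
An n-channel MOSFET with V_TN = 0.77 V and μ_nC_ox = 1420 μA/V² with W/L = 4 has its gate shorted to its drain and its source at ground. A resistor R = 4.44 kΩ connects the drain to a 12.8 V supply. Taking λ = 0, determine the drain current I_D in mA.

I_D = 2.50 mA

With gate tied to drain, V_GS = V_DS ≥ V_GS − V_TN, so the device is in saturation.
k_n = μ_nC_ox · (W/L) = 5.68 mA/V².
KCL at the drain: ½ k_n (V_GS − V_TN)² = (V_DD − V_GS)/R.
Let x = V_GS − 0.77. Then 12.6 x² + x − 12.03 = 0, giving x = 0.938 V (positive root), so V_GS = 1.71 V.
I_D = (V_DD − V_GS)/R = (12.8 − 1.71) / 4.44 = 2.5 mA.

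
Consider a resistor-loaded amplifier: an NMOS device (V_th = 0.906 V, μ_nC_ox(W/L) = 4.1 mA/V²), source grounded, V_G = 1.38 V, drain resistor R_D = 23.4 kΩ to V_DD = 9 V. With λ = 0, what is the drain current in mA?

V_GS = V_G = 1.38 V, so V_ov = 1.38 − 0.906 = 0.474 V.
Assume saturation: I_D = ½ k_n V_ov² = 0.5 × 4.1 × 0.474² = 0.461 mA, giving V_DS = V_DD − I_D R_D = 9 − 0.461 × 23.4 = -1.78 V.
But -1.78 V < V_ov = 0.474 V, so the device is actually in triode.
In triode I_D = k_n[V_ov V_DS − ½ V_DS²] and I_D = (V_DD − V_DS)/R_D. Equating: 48 V_DS² − 46.48 V_DS + 9 = 0, giving V_DS = 0.268 V (the root below V_ov).
I_D = (9 − 0.268) / 23.4 = 0.373 mA.

I_D = 0.373 mA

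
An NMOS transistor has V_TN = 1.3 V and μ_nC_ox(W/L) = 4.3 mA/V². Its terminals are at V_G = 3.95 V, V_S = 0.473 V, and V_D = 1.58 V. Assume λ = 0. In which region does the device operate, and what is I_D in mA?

Triode; I_D = 7.73 mA

V_GS = V_G − V_S = 3.95 − 0.473 = 3.48 V; V_DS = V_D − V_S = 1.58 − 0.473 = 1.11 V.
V_ov = V_GS − V_TN = 3.48 − 1.3 = 2.18 V.
Since V_DS = 1.11 V < V_ov = 2.18 V, the device is in the triode region.
I_D = k_n [V_ov · V_DS − ½ V_DS²] = 4.3 × [2.18 × 1.11 − 0.5 × 1.11²] = 7.73 mA.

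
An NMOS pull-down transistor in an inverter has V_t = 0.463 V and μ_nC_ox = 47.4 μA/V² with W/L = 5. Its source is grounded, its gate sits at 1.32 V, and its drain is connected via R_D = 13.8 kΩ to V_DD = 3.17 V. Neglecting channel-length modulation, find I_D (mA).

V_GS = V_G = 1.32 V, so V_ov = 1.32 − 0.463 = 0.857 V.
k_n = μ_nC_ox · (W/L) = 0.237 mA/V².
Assume saturation: I_D = ½ k_n V_ov² = 0.5 × 0.237 × 0.857² = 0.087 mA, giving V_DS = V_DD − I_D R_D = 3.17 − 0.087 × 13.8 = 1.97 V.
V_DS = 1.97 V ≥ V_ov = 0.857 V, confirming saturation.

I_D = 0.0870 mA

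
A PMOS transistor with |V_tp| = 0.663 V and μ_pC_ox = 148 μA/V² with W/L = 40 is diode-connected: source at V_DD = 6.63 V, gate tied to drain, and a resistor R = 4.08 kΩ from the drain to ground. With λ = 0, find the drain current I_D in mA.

I_D = 1.30 mA

With gate tied to drain, V_SG = V_SD ≥ V_SG − |V_tp|, so the device is in saturation.
k_p = μ_pC_ox · (W/L) = 5.92 mA/V².
KCL at the drain: ½ k_p (V_SG − |V_tp|)² = (V_DD − V_SG)/R.
Let x = V_SG − 0.663. Then 12.1 x² + x − 5.967 = 0, giving x = 0.663 V (positive root), so V_SG = 1.33 V.
I_D = (V_DD − V_SG)/R = (6.63 − 1.33) / 4.08 = 1.3 mA.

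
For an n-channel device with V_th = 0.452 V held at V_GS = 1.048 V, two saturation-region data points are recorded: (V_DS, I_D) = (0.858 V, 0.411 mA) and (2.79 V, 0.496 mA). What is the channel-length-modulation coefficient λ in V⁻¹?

λ = 0.118 V⁻¹

With V_GS fixed, I_D ∝ (1 + λ V_DS) in saturation, so I_D2/I_D1 = (1 + λ V_DS2)/(1 + λ V_DS1).
0.496/0.411 = 1.207 = (1 + 2.79 λ)/(1 + 0.858 λ).
Solving: λ (I_D1 V_DS2 − I_D2 V_DS1) = I_D2 − I_D1, so λ = (0.496 − 0.411) / (0.411 × 2.79 − 0.496 × 0.858) = 0.085 / 0.721 = 0.118 V⁻¹.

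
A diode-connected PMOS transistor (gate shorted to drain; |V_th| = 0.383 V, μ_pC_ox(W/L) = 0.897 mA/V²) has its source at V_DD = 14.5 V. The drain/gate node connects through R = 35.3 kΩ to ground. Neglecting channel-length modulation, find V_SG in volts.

V_SG = 1.30 V

With gate tied to drain, V_SG = V_SD ≥ V_SG − |V_th|, so the device is in saturation.
KCL at the drain: ½ k_p (V_SG − |V_th|)² = (V_DD − V_SG)/R.
Let x = V_SG − 0.383. Then 15.8 x² + x − 14.12 = 0, giving x = 0.913 V (positive root), so V_SG = 1.3 V.
I_D = (V_DD − V_SG)/R = (14.5 − 1.3) / 35.3 = 0.374 mA.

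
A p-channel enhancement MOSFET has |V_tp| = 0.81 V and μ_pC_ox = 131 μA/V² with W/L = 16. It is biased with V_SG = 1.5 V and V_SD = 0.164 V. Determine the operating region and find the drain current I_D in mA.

Triode; I_D = 0.209 mA

k_p = μ_pC_ox · (W/L) = 2.096 mA/V².
V_ov = V_SG − |V_tp| = 1.5 − 0.81 = 0.69 V.
Since V_SD = 0.164 V < V_ov = 0.69 V, the device is in the triode region.
I_D = k_p [V_ov · V_SD − ½ V_SD²] = 2.096 × [0.69 × 0.164 − 0.5 × 0.164²] = 0.209 mA.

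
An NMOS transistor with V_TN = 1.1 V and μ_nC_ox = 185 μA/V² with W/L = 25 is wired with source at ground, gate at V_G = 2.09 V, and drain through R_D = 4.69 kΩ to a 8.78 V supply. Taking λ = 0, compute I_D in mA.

I_D = 1.76 mA

V_GS = V_G = 2.09 V, so V_ov = 2.09 − 1.1 = 0.99 V.
k_n = μ_nC_ox · (W/L) = 4.625 mA/V².
Assume saturation: I_D = ½ k_n V_ov² = 0.5 × 4.625 × 0.99² = 2.27 mA, giving V_DS = V_DD − I_D R_D = 8.78 − 2.27 × 4.69 = -1.85 V.
But -1.85 V < V_ov = 0.99 V, so the device is actually in triode.
In triode I_D = k_n[V_ov V_DS − ½ V_DS²] and I_D = (V_DD − V_DS)/R_D. Equating: 10.8 V_DS² − 22.47 V_DS + 8.78 = 0, giving V_DS = 0.522 V (the root below V_ov).
I_D = (8.78 − 0.522) / 4.69 = 1.76 mA.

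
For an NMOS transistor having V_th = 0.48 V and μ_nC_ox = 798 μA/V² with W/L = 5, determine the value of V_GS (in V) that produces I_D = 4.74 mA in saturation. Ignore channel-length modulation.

k_n = μ_nC_ox · (W/L) = 3.99 mA/V².
In saturation I_D = ½ k_n (V_GS − V_th)², so V_GS − V_th = √(2 I_D / k_n) = √(2 × 4.74 / 3.99) = 1.54 V.
V_GS = 0.48 + 1.54 = 2.02 V.

V_GS = 2.02 V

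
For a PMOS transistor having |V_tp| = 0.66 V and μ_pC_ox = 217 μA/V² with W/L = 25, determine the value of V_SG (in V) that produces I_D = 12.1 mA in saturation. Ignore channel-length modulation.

V_SG = 2.77 V

k_p = μ_pC_ox · (W/L) = 5.425 mA/V².
In saturation I_D = ½ k_p (V_SG − |V_tp|)², so V_SG − |V_tp| = √(2 I_D / k_p) = √(2 × 12.1 / 5.425) = 2.11 V.
V_SG = 0.66 + 2.11 = 2.77 V.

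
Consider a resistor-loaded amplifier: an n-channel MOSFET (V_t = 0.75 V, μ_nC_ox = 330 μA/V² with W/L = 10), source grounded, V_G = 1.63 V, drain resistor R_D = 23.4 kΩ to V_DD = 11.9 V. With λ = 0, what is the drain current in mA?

I_D = 0.500 mA

V_GS = V_G = 1.63 V, so V_ov = 1.63 − 0.75 = 0.88 V.
k_n = μ_nC_ox · (W/L) = 3.3 mA/V².
Assume saturation: I_D = ½ k_n V_ov² = 0.5 × 3.3 × 0.88² = 1.28 mA, giving V_DS = V_DD − I_D R_D = 11.9 − 1.28 × 23.4 = -18 V.
But -18 V < V_ov = 0.88 V, so the device is actually in triode.
In triode I_D = k_n[V_ov V_DS − ½ V_DS²] and I_D = (V_DD − V_DS)/R_D. Equating: 38.6 V_DS² − 68.95 V_DS + 11.9 = 0, giving V_DS = 0.194 V (the root below V_ov).
I_D = (11.9 − 0.194) / 23.4 = 0.5 mA.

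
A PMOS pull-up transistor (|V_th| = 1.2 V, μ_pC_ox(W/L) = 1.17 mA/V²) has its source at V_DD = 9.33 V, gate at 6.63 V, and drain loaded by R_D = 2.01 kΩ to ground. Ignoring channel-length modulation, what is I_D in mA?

I_D = 1.32 mA

V_SG = V_DD − V_G = 9.33 − 6.63 = 2.7 V, so V_ov = 2.7 − 1.2 = 1.5 V.
Assume saturation: I_D = ½ k_p V_ov² = 0.5 × 1.17 × 1.5² = 1.32 mA, giving V_SD = V_DD − I_D R_D = 9.33 − 1.32 × 2.01 = 6.68 V.
V_SD = 6.68 V ≥ V_ov = 1.5 V, confirming saturation.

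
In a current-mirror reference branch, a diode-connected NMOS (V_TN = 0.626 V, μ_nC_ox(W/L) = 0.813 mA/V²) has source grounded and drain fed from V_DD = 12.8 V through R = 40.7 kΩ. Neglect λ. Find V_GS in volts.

V_GS = 1.45 V

With gate tied to drain, V_GS = V_DS ≥ V_GS − V_TN, so the device is in saturation.
KCL at the drain: ½ k_n (V_GS − V_TN)² = (V_DD − V_GS)/R.
Let x = V_GS − 0.626. Then 16.5 x² + x − 12.17 = 0, giving x = 0.828 V (positive root), so V_GS = 1.45 V.
I_D = (V_DD − V_GS)/R = (12.8 − 1.45) / 40.7 = 0.279 mA.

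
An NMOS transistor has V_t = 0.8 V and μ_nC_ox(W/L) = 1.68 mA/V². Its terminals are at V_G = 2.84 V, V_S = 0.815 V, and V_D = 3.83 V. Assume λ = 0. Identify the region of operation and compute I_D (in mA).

Saturation; I_D = 1.26 mA

V_GS = V_G − V_S = 2.84 − 0.815 = 2.02 V; V_DS = V_D − V_S = 3.83 − 0.815 = 3.02 V.
V_ov = V_GS − V_t = 2.02 − 0.8 = 1.22 V.
Since V_DS = 3.02 V ≥ V_ov = 1.22 V, the device is in saturation.
I_D = ½ k_n V_ov² = 0.5 × 1.68 × 1.22² = 1.26 mA.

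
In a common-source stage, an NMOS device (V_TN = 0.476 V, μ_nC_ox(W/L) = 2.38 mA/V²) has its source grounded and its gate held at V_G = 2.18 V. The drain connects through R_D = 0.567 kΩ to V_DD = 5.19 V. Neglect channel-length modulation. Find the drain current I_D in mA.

I_D = 3.46 mA

V_GS = V_G = 2.18 V, so V_ov = 2.18 − 0.476 = 1.7 V.
Assume saturation: I_D = ½ k_n V_ov² = 0.5 × 2.38 × 1.7² = 3.46 mA, giving V_DS = V_DD − I_D R_D = 5.19 − 3.46 × 0.567 = 3.23 V.
V_DS = 3.23 V ≥ V_ov = 1.7 V, confirming saturation.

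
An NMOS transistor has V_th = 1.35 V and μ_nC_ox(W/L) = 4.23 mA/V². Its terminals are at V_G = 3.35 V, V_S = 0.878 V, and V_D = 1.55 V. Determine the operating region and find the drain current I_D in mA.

Triode; I_D = 2.23 mA

V_GS = V_G − V_S = 3.35 − 0.878 = 2.47 V; V_DS = V_D − V_S = 1.55 − 0.878 = 0.672 V.
V_ov = V_GS − V_th = 2.47 − 1.35 = 1.12 V.
Since V_DS = 0.672 V < V_ov = 1.12 V, the device is in the triode region.
I_D = k_n [V_ov · V_DS − ½ V_DS²] = 4.23 × [1.12 × 0.672 − 0.5 × 0.672²] = 2.23 mA.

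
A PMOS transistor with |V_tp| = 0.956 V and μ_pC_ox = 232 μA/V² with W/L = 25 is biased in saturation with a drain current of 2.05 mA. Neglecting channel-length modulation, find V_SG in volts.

k_p = μ_pC_ox · (W/L) = 5.8 mA/V².
In saturation I_D = ½ k_p (V_SG − |V_tp|)², so V_SG − |V_tp| = √(2 I_D / k_p) = √(2 × 2.05 / 5.8) = 0.841 V.
V_SG = 0.956 + 0.841 = 1.8 V.

V_SG = 1.80 V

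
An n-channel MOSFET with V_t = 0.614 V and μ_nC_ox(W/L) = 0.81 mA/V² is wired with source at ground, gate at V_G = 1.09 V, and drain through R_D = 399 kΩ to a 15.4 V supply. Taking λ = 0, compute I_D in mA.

V_GS = V_G = 1.09 V, so V_ov = 1.09 − 0.614 = 0.476 V.
Assume saturation: I_D = ½ k_n V_ov² = 0.5 × 0.81 × 0.476² = 0.0918 mA, giving V_DS = V_DD − I_D R_D = 15.4 − 0.0918 × 399 = -21.2 V.
But -21.2 V < V_ov = 0.476 V, so the device is actually in triode.
In triode I_D = k_n[V_ov V_DS − ½ V_DS²] and I_D = (V_DD − V_DS)/R_D. Equating: 162 V_DS² − 154.8 V_DS + 15.4 = 0, giving V_DS = 0.113 V (the root below V_ov).
I_D = (15.4 − 0.113) / 399 = 0.0383 mA.

I_D = 0.0383 mA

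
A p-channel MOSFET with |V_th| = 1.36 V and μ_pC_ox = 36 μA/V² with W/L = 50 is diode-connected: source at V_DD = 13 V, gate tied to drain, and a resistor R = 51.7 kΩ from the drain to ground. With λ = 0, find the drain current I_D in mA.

With gate tied to drain, V_SG = V_SD ≥ V_SG − |V_th|, so the device is in saturation.
k_p = μ_pC_ox · (W/L) = 1.8 mA/V².
KCL at the drain: ½ k_p (V_SG − |V_th|)² = (V_DD − V_SG)/R.
Let x = V_SG − 1.36. Then 46.5 x² + x − 11.64 = 0, giving x = 0.49 V (positive root), so V_SG = 1.85 V.
I_D = (V_DD − V_SG)/R = (13 − 1.85) / 51.7 = 0.216 mA.

I_D = 0.216 mA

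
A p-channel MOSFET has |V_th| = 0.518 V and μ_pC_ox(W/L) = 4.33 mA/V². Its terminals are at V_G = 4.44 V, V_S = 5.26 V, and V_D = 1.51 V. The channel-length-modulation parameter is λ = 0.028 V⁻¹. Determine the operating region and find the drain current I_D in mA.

V_SG = V_S − V_G = 5.26 − 4.44 = 0.82 V; V_SD = V_S − V_D = 5.26 − 1.51 = 3.75 V.
V_ov = V_SG − |V_th| = 0.82 − 0.518 = 0.302 V.
Since V_SD = 3.75 V ≥ V_ov = 0.302 V, the device is in saturation.
I_D = ½ k_p V_ov² (1 + λ V_SD) = 0.5 × 4.33 × 0.302² × (1 + 0.028 × 3.75) = 0.218 mA.

Saturation; I_D = 0.218 mA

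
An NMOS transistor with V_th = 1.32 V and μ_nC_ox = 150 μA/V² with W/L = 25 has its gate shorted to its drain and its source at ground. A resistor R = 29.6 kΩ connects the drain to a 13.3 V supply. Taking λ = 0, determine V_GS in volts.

With gate tied to drain, V_GS = V_DS ≥ V_GS − V_th, so the device is in saturation.
k_n = μ_nC_ox · (W/L) = 3.75 mA/V².
KCL at the drain: ½ k_n (V_GS − V_th)² = (V_DD − V_GS)/R.
Let x = V_GS − 1.32. Then 55.5 x² + x − 11.98 = 0, giving x = 0.456 V (positive root), so V_GS = 1.78 V.
I_D = (V_DD − V_GS)/R = (13.3 − 1.78) / 29.6 = 0.389 mA.

V_GS = 1.78 V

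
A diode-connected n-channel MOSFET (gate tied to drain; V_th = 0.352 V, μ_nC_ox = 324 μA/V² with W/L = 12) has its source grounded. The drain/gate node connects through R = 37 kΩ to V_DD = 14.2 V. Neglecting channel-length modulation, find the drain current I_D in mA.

With gate tied to drain, V_GS = V_DS ≥ V_GS − V_th, so the device is in saturation.
k_n = μ_nC_ox · (W/L) = 3.888 mA/V².
KCL at the drain: ½ k_n (V_GS − V_th)² = (V_DD − V_GS)/R.
Let x = V_GS − 0.352. Then 71.9 x² + x − 13.85 = 0, giving x = 0.432 V (positive root), so V_GS = 0.784 V.
I_D = (V_DD − V_GS)/R = (14.2 − 0.784) / 37 = 0.363 mA.

I_D = 0.363 mA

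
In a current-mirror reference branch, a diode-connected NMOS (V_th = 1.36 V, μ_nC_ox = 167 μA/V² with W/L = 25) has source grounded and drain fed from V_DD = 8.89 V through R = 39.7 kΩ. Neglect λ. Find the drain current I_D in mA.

With gate tied to drain, V_GS = V_DS ≥ V_GS − V_th, so the device is in saturation.
k_n = μ_nC_ox · (W/L) = 4.175 mA/V².
KCL at the drain: ½ k_n (V_GS − V_th)² = (V_DD − V_GS)/R.
Let x = V_GS − 1.36. Then 82.9 x² + x − 7.53 = 0, giving x = 0.295 V (positive root), so V_GS = 1.66 V.
I_D = (V_DD − V_GS)/R = (8.89 − 1.66) / 39.7 = 0.182 mA.

I_D = 0.182 mA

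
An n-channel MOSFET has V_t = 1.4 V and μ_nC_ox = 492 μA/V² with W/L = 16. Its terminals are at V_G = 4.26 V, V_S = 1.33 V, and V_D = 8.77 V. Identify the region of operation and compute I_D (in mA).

Saturation; I_D = 9.21 mA

V_GS = V_G − V_S = 4.26 − 1.33 = 2.93 V; V_DS = V_D − V_S = 8.77 − 1.33 = 7.44 V.
k_n = μ_nC_ox · (W/L) = 7.872 mA/V².
V_ov = V_GS − V_t = 2.93 − 1.4 = 1.53 V.
Since V_DS = 7.44 V ≥ V_ov = 1.53 V, the device is in saturation.
I_D = ½ k_n V_ov² = 0.5 × 7.872 × 1.53² = 9.21 mA.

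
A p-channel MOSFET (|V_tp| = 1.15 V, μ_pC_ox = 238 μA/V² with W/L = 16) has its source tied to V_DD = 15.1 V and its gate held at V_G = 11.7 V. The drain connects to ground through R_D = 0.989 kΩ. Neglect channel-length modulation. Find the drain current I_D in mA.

V_SG = V_DD − V_G = 15.1 − 11.7 = 3.4 V, so V_ov = 3.4 − 1.15 = 2.25 V.
k_p = μ_pC_ox · (W/L) = 3.808 mA/V².
Assume saturation: I_D = ½ k_p V_ov² = 0.5 × 3.808 × 2.25² = 9.64 mA, giving V_SD = V_DD − I_D R_D = 15.1 − 9.64 × 0.989 = 5.57 V.
V_SD = 5.57 V ≥ V_ov = 2.25 V, confirming saturation.

I_D = 9.64 mA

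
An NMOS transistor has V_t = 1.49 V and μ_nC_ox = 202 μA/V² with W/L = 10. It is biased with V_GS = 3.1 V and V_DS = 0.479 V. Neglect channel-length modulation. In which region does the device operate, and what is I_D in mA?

k_n = μ_nC_ox · (W/L) = 2.02 mA/V².
V_ov = V_GS − V_t = 3.1 − 1.49 = 1.61 V.
Since V_DS = 0.479 V < V_ov = 1.61 V, the device is in the triode region.
I_D = k_n [V_ov · V_DS − ½ V_DS²] = 2.02 × [1.61 × 0.479 − 0.5 × 0.479²] = 1.33 mA.

Triode; I_D = 1.33 mA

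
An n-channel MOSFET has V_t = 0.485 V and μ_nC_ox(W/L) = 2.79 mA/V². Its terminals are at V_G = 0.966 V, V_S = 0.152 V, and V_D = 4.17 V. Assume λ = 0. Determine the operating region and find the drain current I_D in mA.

V_GS = V_G − V_S = 0.966 − 0.152 = 0.814 V; V_DS = V_D − V_S = 4.17 − 0.152 = 4.02 V.
V_ov = V_GS − V_t = 0.814 − 0.485 = 0.329 V.
Since V_DS = 4.02 V ≥ V_ov = 0.329 V, the device is in saturation.
I_D = ½ k_n V_ov² = 0.5 × 2.79 × 0.329² = 0.151 mA.

Saturation; I_D = 0.151 mA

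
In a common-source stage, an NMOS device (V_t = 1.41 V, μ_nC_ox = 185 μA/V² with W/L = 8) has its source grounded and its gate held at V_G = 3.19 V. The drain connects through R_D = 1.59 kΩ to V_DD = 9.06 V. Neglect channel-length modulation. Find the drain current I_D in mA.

V_GS = V_G = 3.19 V, so V_ov = 3.19 − 1.41 = 1.78 V.
k_n = μ_nC_ox · (W/L) = 1.48 mA/V².
Assume saturation: I_D = ½ k_n V_ov² = 0.5 × 1.48 × 1.78² = 2.34 mA, giving V_DS = V_DD − I_D R_D = 9.06 − 2.34 × 1.59 = 5.33 V.
V_DS = 5.33 V ≥ V_ov = 1.78 V, confirming saturation.

I_D = 2.34 mA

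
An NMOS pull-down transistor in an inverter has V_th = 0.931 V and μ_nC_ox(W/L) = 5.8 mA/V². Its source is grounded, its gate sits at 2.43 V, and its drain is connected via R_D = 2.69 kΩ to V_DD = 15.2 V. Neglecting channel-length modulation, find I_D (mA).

I_D = 5.33 mA

V_GS = V_G = 2.43 V, so V_ov = 2.43 − 0.931 = 1.5 V.
Assume saturation: I_D = ½ k_n V_ov² = 0.5 × 5.8 × 1.5² = 6.52 mA, giving V_DS = V_DD − I_D R_D = 15.2 − 6.52 × 2.69 = -2.33 V.
But -2.33 V < V_ov = 1.5 V, so the device is actually in triode.
In triode I_D = k_n[V_ov V_DS − ½ V_DS²] and I_D = (V_DD − V_DS)/R_D. Equating: 7.8 V_DS² − 24.39 V_DS + 15.2 = 0, giving V_DS = 0.86 V (the root below V_ov).
I_D = (15.2 − 0.86) / 2.69 = 5.33 mA.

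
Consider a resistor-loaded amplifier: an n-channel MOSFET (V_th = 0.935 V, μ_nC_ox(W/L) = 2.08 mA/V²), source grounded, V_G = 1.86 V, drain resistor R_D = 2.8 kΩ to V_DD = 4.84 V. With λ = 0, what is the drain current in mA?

I_D = 0.890 mA

V_GS = V_G = 1.86 V, so V_ov = 1.86 − 0.935 = 0.925 V.
Assume saturation: I_D = ½ k_n V_ov² = 0.5 × 2.08 × 0.925² = 0.89 mA, giving V_DS = V_DD − I_D R_D = 4.84 − 0.89 × 2.8 = 2.35 V.
V_DS = 2.35 V ≥ V_ov = 0.925 V, confirming saturation.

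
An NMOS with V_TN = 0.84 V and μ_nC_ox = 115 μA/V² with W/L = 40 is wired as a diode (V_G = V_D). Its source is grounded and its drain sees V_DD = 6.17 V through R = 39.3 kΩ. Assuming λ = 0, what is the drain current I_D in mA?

With gate tied to drain, V_GS = V_DS ≥ V_GS − V_TN, so the device is in saturation.
k_n = μ_nC_ox · (W/L) = 4.6 mA/V².
KCL at the drain: ½ k_n (V_GS − V_TN)² = (V_DD − V_GS)/R.
Let x = V_GS − 0.84. Then 90.4 x² + x − 5.33 = 0, giving x = 0.237 V (positive root), so V_GS = 1.08 V.
I_D = (V_DD − V_GS)/R = (6.17 − 1.08) / 39.3 = 0.13 mA.

I_D = 0.130 mA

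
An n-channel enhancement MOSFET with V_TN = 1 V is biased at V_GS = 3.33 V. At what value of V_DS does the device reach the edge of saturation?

The boundary between triode and saturation is V_DS = V_GS − V_TN = V_ov.
V_ov = 3.33 − 1 = 2.33 V.

V_DS,sat = 2.33 V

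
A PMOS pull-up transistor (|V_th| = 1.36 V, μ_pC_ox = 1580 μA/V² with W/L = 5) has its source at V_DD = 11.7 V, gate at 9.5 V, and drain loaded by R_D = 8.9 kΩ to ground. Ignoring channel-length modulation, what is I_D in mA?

V_SG = V_DD − V_G = 11.7 − 9.5 = 2.2 V, so V_ov = 2.2 − 1.36 = 0.84 V.
k_p = μ_pC_ox · (W/L) = 7.9 mA/V².
Assume saturation: I_D = ½ k_p V_ov² = 0.5 × 7.9 × 0.84² = 2.79 mA, giving V_SD = V_DD − I_D R_D = 11.7 − 2.79 × 8.9 = -13.1 V.
But -13.1 V < V_ov = 0.84 V, so the device is actually in triode.
In triode I_D = k_p[V_ov V_SD − ½ V_SD²] and I_D = (V_DD − V_SD)/R_D. Equating: 35.2 V_SD² − 60.06 V_SD + 11.7 = 0, giving V_SD = 0.224 V (the root below V_ov).
I_D = (11.7 − 0.224) / 8.9 = 1.29 mA.

I_D = 1.29 mA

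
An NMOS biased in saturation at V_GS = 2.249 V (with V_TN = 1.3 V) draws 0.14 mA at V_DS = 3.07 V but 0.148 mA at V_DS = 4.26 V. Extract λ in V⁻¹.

With V_GS fixed, I_D ∝ (1 + λ V_DS) in saturation, so I_D2/I_D1 = (1 + λ V_DS2)/(1 + λ V_DS1).
0.148/0.14 = 1.057 = (1 + 4.26 λ)/(1 + 3.07 λ).
Solving: λ (I_D1 V_DS2 − I_D2 V_DS1) = I_D2 − I_D1, so λ = (0.148 − 0.14) / (0.14 × 4.26 − 0.148 × 3.07) = 0.008 / 0.142 = 0.0563 V⁻¹.

λ = 0.0563 V⁻¹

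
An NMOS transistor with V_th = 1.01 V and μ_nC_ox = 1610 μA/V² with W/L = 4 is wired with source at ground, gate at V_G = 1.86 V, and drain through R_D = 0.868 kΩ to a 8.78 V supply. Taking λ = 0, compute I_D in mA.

I_D = 2.33 mA

V_GS = V_G = 1.86 V, so V_ov = 1.86 − 1.01 = 0.85 V.
k_n = μ_nC_ox · (W/L) = 6.44 mA/V².
Assume saturation: I_D = ½ k_n V_ov² = 0.5 × 6.44 × 0.85² = 2.33 mA, giving V_DS = V_DD − I_D R_D = 8.78 − 2.33 × 0.868 = 6.76 V.
V_DS = 6.76 V ≥ V_ov = 0.85 V, confirming saturation.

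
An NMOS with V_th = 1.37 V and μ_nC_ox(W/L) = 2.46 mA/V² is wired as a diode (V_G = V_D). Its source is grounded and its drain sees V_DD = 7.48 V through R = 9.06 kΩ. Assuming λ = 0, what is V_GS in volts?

V_GS = 2.07 V

With gate tied to drain, V_GS = V_DS ≥ V_GS − V_th, so the device is in saturation.
KCL at the drain: ½ k_n (V_GS − V_th)² = (V_DD − V_GS)/R.
Let x = V_GS − 1.37. Then 11.1 x² + x − 6.11 = 0, giving x = 0.697 V (positive root), so V_GS = 2.07 V.
I_D = (V_DD − V_GS)/R = (7.48 − 2.07) / 9.06 = 0.597 mA.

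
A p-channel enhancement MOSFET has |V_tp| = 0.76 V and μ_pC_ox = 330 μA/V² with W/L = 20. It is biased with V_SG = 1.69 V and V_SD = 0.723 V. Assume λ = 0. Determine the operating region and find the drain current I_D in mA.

k_p = μ_pC_ox · (W/L) = 6.6 mA/V².
V_ov = V_SG − |V_tp| = 1.69 − 0.76 = 0.93 V.
Since V_SD = 0.723 V < V_ov = 0.93 V, the device is in the triode region.
I_D = k_p [V_ov · V_SD − ½ V_SD²] = 6.6 × [0.93 × 0.723 − 0.5 × 0.723²] = 2.71 mA.

Triode; I_D = 2.71 mA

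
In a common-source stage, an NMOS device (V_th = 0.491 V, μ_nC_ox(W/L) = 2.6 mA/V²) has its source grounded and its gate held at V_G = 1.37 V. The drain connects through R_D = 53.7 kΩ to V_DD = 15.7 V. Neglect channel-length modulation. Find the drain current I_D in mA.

V_GS = V_G = 1.37 V, so V_ov = 1.37 − 0.491 = 0.879 V.
Assume saturation: I_D = ½ k_n V_ov² = 0.5 × 2.6 × 0.879² = 1 mA, giving V_DS = V_DD − I_D R_D = 15.7 − 1 × 53.7 = -38.2 V.
But -38.2 V < V_ov = 0.879 V, so the device is actually in triode.
In triode I_D = k_n[V_ov V_DS − ½ V_DS²] and I_D = (V_DD − V_DS)/R_D. Equating: 69.8 V_DS² − 123.7 V_DS + 15.7 = 0, giving V_DS = 0.138 V (the root below V_ov).
I_D = (15.7 − 0.138) / 53.7 = 0.29 mA.

I_D = 0.290 mA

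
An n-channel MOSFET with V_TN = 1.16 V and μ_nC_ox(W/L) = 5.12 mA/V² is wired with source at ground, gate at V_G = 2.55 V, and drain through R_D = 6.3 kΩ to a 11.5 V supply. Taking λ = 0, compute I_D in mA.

I_D = 1.78 mA

V_GS = V_G = 2.55 V, so V_ov = 2.55 − 1.16 = 1.39 V.
Assume saturation: I_D = ½ k_n V_ov² = 0.5 × 5.12 × 1.39² = 4.95 mA, giving V_DS = V_DD − I_D R_D = 11.5 − 4.95 × 6.3 = -19.7 V.
But -19.7 V < V_ov = 1.39 V, so the device is actually in triode.
In triode I_D = k_n[V_ov V_DS − ½ V_DS²] and I_D = (V_DD − V_DS)/R_D. Equating: 16.1 V_DS² − 45.84 V_DS + 11.5 = 0, giving V_DS = 0.278 V (the root below V_ov).
I_D = (11.5 − 0.278) / 6.3 = 1.78 mA.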